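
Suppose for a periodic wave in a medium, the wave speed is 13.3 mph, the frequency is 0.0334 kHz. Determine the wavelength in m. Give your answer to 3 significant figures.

0.178 m

Rearranging: λ = v/f.
v = 13.3 mph = 5.946 m/s; f = 0.0334 kHz = 33.40 Hz.
λ = 0.1780 m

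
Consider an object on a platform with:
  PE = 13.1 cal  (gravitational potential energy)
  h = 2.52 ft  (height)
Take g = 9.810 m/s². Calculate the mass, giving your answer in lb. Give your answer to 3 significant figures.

16.0 lb

Rearranging: m = PE/(g·h).
PE = 13.1 cal = 54.81 J; h = 2.52 ft = 0.7681 m; g = 9.810 m/s².
m = 7.274 kg
7.274 kg × (1 lb / 0.4536 kg) = 16.04 lb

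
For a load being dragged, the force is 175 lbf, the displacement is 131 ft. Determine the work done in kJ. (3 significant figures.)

31.1 kJ

W is given directly by: W = F·d.
F = 175 lbf = 778.4 N; d = 131 ft = 39.93 m.
W = 31082 J
31082 J × (1 kJ / 1000 J) = 31.08 kJ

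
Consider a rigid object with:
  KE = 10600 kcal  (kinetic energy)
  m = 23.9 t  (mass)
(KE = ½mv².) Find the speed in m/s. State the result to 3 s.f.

60.9 m/s

Rearranging KE = ½mv² for v: v = √(2·KE/m).
KE = 10600 kcal = 4.435×10^7 J; m = 23.9 t = 23900 kg.
v = 60.92 m/s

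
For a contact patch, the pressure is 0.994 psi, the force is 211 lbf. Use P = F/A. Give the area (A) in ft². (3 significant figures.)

1.47 ft²

Solving P = F/A for A: A = F/P.
P = 0.994 psi = 6853 Pa; F = 211 lbf = 938.6 N.
A = 0.1370 m²
0.1370 m² × (1 ft² / 0.09290 m²) = 1.474 ft²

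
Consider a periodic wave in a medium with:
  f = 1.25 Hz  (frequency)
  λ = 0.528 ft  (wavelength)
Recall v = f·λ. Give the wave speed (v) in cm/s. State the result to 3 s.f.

v is given directly by: v = fλ.
f = 1.25 Hz; λ = 0.528 ft = 0.1609 m.
v = 0.2012 m/s
0.2012 m/s × (1 cm/s / 0.01000 m/s) = 20.12 cm/s

20.1 cm/s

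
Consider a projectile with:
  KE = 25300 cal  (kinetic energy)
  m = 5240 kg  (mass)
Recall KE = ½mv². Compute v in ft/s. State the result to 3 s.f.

Rearranging KE = ½mv² for v: v = √(2·KE/m).
KE = 25300 cal = 1.059×10^5 J; m = 5240 kg.
v = 6.356 m/s
6.356 m/s × (1 ft/s / 0.3048 m/s) = 20.85 ft/s

20.9 ft/s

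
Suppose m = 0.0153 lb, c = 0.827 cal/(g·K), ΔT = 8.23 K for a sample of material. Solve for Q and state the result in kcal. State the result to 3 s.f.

Q is given directly by: Q = mcΔT.
m = 0.0153 lb = 0.006940 kg; c = 0.827 cal/(g·K) = 3460 J/(kg·K); ΔT = 8.23 K.
Q = 197.6 J
197.6 J × (1 kcal / 4184 J) = 0.04723 kcal

0.0472 kcal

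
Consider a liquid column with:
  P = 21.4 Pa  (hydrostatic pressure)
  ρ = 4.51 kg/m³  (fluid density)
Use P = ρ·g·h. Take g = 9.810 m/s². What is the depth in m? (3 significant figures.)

Solving P = ρ·g·h for h: h = P/(ρ·g).
P = 21.4 Pa; ρ = 4.51 kg/m³; g = 9.810 m/s².
h = 0.4837 m

0.484 m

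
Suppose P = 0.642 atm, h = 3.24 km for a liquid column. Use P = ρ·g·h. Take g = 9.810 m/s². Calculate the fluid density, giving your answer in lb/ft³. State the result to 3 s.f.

0.128 lb/ft³

Rearranging: ρ = P/(g·h).
P = 0.642 atm = 65051 Pa; h = 3.24 km = 3240 m; g = 9.810 m/s².
ρ = 2.047 kg/m³
2.047 kg/m³ × (1 lb/ft³ / 16.02 kg/m³) = 0.1278 lb/ft³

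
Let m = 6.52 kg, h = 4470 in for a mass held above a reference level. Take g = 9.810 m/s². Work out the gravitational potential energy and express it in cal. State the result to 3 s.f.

1740 cal

PE is given directly by: PE = mgh.
m = 6.52 kg; h = 4470 in = 113.5 m; g = 9.810 m/s².
PE = 7262 J
7262 J × (1 cal / 4.184 J) = 1736 cal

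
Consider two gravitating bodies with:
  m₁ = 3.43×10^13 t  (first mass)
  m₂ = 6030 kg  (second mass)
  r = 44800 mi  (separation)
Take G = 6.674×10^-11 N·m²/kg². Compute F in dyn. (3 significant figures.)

From Newton's law of gravitation: F = Gm₁m₂/r².
m₁ = 3.43×10^13 t = 3.430×10^16 kg; m₂ = 6030 kg; r = 44800 mi = 7.210×10^7 m; G = 6.674×10^-11 N·m²/kg².
F = 2.655×10^-6 N
2.655×10^-6 N × (1 dyn / 1.000×10^-5 N) = 0.2655 dyn

0.266 dyn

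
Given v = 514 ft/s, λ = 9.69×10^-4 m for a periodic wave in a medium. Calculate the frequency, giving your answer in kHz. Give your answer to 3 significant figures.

162 kHz

Solving v = f·λ for f: f = v/λ.
v = 514 ft/s = 156.7 m/s; λ = 9.69×10^-4 m.
f = 1.617×10^5 Hz
1.617×10^5 Hz × (1 kHz / 1000 Hz) = 161.7 kHz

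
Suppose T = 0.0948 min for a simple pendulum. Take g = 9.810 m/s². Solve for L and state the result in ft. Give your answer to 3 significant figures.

Rearranging: L = g·(T/2π)².
T = 0.0948 min = 5.688 s; g = 9.810 m/s².
L = 8.039 m
8.039 m × (1 ft / 0.3048 m) = 26.38 ft

26.4 ft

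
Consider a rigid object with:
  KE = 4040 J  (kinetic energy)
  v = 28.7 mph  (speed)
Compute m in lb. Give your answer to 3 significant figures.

Rearranging: m = 2·KE/v².
KE = 4040 J; v = 28.7 mph = 12.83 m/s.
m = 49.09 kg
49.09 kg × (1 lb / 0.4536 kg) = 108.2 lb

108 lb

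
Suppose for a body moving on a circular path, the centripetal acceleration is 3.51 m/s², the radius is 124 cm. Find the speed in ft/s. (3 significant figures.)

6.84 ft/s

Rearranging: v = √(a·r).
a = 3.51 m/s²; r = 124 cm = 1.240 m.
v = 2.086 m/s
2.086 m/s × (1 ft/s / 0.3048 m/s) = 6.845 ft/s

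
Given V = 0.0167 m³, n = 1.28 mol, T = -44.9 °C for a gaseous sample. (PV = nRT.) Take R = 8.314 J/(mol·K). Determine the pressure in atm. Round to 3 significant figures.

1.44 atm

P is given directly by: P = nRT/V.
V = 0.0167 m³; n = 1.28 mol; T = -44.9 °C = 228.2 K; R = 8.314 J/(mol·K).
P = 1.455×10^5 Pa  (the unit combination reduces to kg/(m·s²) = Pa)
1.455×10^5 Pa × (1 atm / 1.013×10^5 Pa) = 1.435 atm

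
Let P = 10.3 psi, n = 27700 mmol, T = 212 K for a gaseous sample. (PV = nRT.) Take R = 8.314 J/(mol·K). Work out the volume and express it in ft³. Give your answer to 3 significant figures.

Rearranging PV = nRT for V: V = nRT/P.
P = 10.3 psi = 71016 Pa; n = 27700 mmol = 27.70 mol; T = 212 K; R = 8.314 J/(mol·K).
V = 0.6875 m³
0.6875 m³ × (1 ft³ / 0.02832 m³) = 24.28 ft³

24.3 ft³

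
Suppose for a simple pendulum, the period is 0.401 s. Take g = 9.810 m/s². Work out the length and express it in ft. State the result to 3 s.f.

Rearranging: L = g·(T/2π)².
T = 0.401 s; g = 9.810 m/s².
L = 0.03996 m
0.03996 m × (1 ft / 0.3048 m) = 0.1311 ft

0.131 ft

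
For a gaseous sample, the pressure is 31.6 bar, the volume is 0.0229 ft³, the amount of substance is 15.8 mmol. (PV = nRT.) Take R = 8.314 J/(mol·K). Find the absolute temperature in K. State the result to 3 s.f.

Rearranging: T = PV/(nR).
P = 31.6 bar = 3.160×10^6 Pa; V = 0.0229 ft³ = 6.485×10^-4 m³; n = 15.8 mmol = 0.01580 mol; R = 8.314 J/(mol·K).
T = 15599 K

15600 K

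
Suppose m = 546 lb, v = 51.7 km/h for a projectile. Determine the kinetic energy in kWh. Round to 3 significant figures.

KE is given directly by: KE = ½mv².
m = 546 lb = 247.7 kg; v = 51.7 km/h = 14.36 m/s.
KE = 25539 J  (the unit combination reduces to kg·m²/s² = J)
25539 J × (1 kWh / 3.600×10^6 J) = 0.007094 kWh

0.00709 kWh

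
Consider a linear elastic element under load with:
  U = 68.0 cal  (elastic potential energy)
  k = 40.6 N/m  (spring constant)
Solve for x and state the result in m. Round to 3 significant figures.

Rearranging U = ½k·x² for x: x = √(2U/k).
U = 68.0 cal = 284.5 J; k = 40.6 N/m.
x = 3.744 m

3.74 m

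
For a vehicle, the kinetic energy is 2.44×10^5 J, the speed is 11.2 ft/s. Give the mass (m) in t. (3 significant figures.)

41.9 t

Solving KE = ½mv² for m: m = 2·KE/v².
KE = 2.44×10^5 J; v = 11.2 ft/s = 3.414 m/s.
m = 41875 kg
41875 kg × (1 t / 1000 kg) = 41.87 t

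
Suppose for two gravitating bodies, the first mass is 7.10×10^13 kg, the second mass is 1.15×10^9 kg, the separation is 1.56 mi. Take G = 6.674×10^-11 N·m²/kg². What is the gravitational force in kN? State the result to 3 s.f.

From Newton's law of gravitation: F = Gm₁m₂/r².
m₁ = 7.10×10^13 kg; m₂ = 1.15×10^9 kg; r = 1.56 mi = 2511 m; G = 6.674×10^-11 N·m²/kg².
F = 8.646×10^5 N  (the unit combination reduces to kg·m/s² = N)
8.646×10^5 N × (1 kN / 1000 N) = 864.6 kN

865 kN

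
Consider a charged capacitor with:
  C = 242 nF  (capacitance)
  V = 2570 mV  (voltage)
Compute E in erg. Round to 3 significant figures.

7.99 erg

E is given directly by: E = ½CV².
C = 242 nF = 2.420×10^-7 F; V = 2570 mV = 2.570 V.
E = 7.992×10^-7 J  (the unit combination reduces to kg·m²/s² = J)
7.992×10^-7 J × (1 erg / 1.000×10^-7 J) = 7.992 erg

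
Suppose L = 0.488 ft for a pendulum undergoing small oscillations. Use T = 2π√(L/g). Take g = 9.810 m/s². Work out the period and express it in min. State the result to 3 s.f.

Directly: T = 2π√(L/g).
L = 0.488 ft = 0.1487 m; g = 9.810 m/s².
T = 0.7737 s
0.7737 s × (1 min / 60.00 s) = 0.01289 min

0.0129 min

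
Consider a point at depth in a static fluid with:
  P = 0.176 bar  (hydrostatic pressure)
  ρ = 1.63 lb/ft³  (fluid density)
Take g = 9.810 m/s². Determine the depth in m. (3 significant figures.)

Rearranging: h = P/(ρ·g).
P = 0.176 bar = 17600 Pa; ρ = 1.63 lb/ft³ = 26.11 kg/m³; g = 9.810 m/s².
h = 68.71 m

68.7 m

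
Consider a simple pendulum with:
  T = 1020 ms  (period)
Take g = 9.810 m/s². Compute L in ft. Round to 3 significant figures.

0.848 ft

Rearranging: L = g·(T/2π)².
T = 1020 ms = 1.020 s; g = 9.810 m/s².
L = 0.2585 m
0.2585 m × (1 ft / 0.3048 m) = 0.8482 ft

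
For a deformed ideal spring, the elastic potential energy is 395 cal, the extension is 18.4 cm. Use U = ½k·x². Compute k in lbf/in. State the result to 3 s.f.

557 lbf/in

Rearranging: k = 2U/x².
U = 395 cal = 1653 J; x = 18.4 cm = 0.1840 m.
k = 97630 N/m
97630 N/m × (1 lbf/in / 175.1 N/m) = 557.5 lbf/in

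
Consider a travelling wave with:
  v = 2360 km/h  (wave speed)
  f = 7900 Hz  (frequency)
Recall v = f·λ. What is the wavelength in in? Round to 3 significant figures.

Solving v = f·λ for λ: λ = v/f.
v = 2360 km/h = 655.6 m/s; f = 7900 Hz.
λ = 0.08298 m
0.08298 m × (1 in / 0.02540 m) = 3.267 in

3.27 in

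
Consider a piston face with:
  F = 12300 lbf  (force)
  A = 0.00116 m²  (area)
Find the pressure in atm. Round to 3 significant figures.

P is given directly by: P = F/A.
F = 12300 lbf = 54713 N; A = 0.00116 m².
P = 4.717×10^7 Pa
4.717×10^7 Pa × (1 atm / 1.013×10^5 Pa) = 465.5 atm

465 atm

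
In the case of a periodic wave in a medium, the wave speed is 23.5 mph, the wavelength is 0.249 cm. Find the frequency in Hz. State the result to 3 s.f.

4220 Hz

Rearranging v = f·λ for f: f = v/λ.
v = 23.5 mph = 10.51 m/s; λ = 0.249 cm = 0.002490 m.
f = 4219 Hz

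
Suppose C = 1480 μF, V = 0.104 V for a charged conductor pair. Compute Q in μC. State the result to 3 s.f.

Solving C = Q/V for Q: Q = CV.
C = 1480 μF = 0.001480 F; V = 0.104 V.
Q = 1.539×10^-4 C
1.539×10^-4 C × (1 μC / 1.000×10^-6 C) = 153.9 μC

154 μC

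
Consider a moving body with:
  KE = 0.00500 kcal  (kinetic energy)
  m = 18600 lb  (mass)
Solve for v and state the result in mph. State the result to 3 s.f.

Rearranging: v = √(2·KE/m).
KE = 0.00500 kcal = 20.92 J; m = 18600 lb = 8437 kg.
v = 0.07042 m/s
0.07042 m/s × (1 mph / 0.4470 m/s) = 0.1575 mph

0.158 mph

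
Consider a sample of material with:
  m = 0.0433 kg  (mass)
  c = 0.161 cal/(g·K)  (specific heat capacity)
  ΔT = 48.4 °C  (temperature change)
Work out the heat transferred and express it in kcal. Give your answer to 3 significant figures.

0.337 kcal

Q is given directly by: Q = mcΔT.
m = 0.0433 kg; c = 0.161 cal/(g·K) = 673.6 J/(kg·K); ΔT = 48.4 °C = 48.40 K.
Q = 1412 J
1412 J × (1 kcal / 4184 J) = 0.3374 kcal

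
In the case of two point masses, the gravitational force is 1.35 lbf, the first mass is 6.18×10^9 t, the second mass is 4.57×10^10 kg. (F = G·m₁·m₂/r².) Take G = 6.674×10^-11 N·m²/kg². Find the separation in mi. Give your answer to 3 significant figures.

1100 mi

From Newton's law of gravitation: r = √(G·m₁m₂/F).
F = 1.35 lbf = 6.005 N; m₁ = 6.18×10^9 t = 6.180×10^12 kg; m₂ = 4.57×10^10 kg; G = 6.674×10^-11 N·m²/kg².
r = 1.772×10^6 m
1.772×10^6 m × (1 mi / 1609 m) = 1101 mi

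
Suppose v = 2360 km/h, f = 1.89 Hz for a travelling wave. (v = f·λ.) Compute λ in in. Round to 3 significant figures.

Solving v = f·λ for λ: λ = v/f.
v = 2360 km/h = 655.6 m/s; f = 1.89 Hz.
λ = 346.9 m
346.9 m × (1 in / 0.02540 m) = 13656 in

13700 in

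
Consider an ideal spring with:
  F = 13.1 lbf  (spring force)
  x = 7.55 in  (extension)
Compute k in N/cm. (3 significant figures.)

3.04 N/cm

Solving F = k·x for k: k = F/x.
F = 13.1 lbf = 58.27 N; x = 7.55 in = 0.1918 m.
k = 303.9 N/m
303.9 N/m × (1 N/cm / 100.0 N/m) = 3.039 N/cm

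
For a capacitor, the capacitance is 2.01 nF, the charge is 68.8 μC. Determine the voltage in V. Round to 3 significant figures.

34200 V

Rearranging C = Q/V for V: V = Q/C.
C = 2.01 nF = 2.010×10^-9 F; Q = 68.8 μC = 6.880×10^-5 C.
V = 34229 V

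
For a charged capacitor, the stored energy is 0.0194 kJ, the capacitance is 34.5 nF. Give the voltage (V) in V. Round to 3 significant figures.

33500 V

Rearranging: V = √(2E/C).
E = 0.0194 kJ = 19.40 J; C = 34.5 nF = 3.450×10^-8 F.
V = 33536 V  (the unit combination reduces to kg·m²/(A·s³) = V)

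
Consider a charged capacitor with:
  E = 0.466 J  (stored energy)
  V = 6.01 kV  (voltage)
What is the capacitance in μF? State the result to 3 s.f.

Rearranging: C = 2E/V².
E = 0.466 J; V = 6.01 kV = 6010 V.
C = 2.580×10^-8 F
2.580×10^-8 F × (1 μF / 1.000×10^-6 F) = 0.02580 μF

0.0258 μF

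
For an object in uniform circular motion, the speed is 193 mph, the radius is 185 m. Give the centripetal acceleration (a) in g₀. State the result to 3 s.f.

4.10 g₀

a is given directly by: a = v²/r.
v = 193 mph = 86.28 m/s; r = 185 m.
a = 40.24 m/s²
40.24 m/s² × (1 g₀ / 9.807 m/s²) = 4.103 g₀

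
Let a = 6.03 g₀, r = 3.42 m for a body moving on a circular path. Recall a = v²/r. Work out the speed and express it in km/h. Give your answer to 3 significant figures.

51.2 km/h

Solving a = v²/r for v: v = √(a·r).
a = 6.03 g₀ = 59.13 m/s²; r = 3.42 m.
v = 14.22 m/s
14.22 m/s × (1 km/h / 0.2778 m/s) = 51.20 km/h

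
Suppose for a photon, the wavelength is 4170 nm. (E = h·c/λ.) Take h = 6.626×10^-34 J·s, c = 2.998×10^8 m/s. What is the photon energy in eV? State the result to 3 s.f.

E is given directly by: E = hc/λ.
λ = 4170 nm = 4.170×10^-6 m; h = 6.626×10^-34 J·s; c = 2.998×10^8 m/s.
E = 4.764×10^-20 J  (the unit combination reduces to kg·m²/s² = J)
4.764×10^-20 J × (1 eV / 1.602×10^-19 J) = 0.2973 eV

0.297 eV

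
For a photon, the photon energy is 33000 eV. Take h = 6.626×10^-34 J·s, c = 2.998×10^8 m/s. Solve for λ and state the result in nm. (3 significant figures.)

Solving E = h·c/λ for λ: λ = hc/E.
E = 33000 eV = 5.287×10^-15 J; h = 6.626×10^-34 J·s; c = 2.998×10^8 m/s.
λ = 3.757×10^-11 m
3.757×10^-11 m × (1 nm / 1.000×10^-9 m) = 0.03757 nm

0.0376 nm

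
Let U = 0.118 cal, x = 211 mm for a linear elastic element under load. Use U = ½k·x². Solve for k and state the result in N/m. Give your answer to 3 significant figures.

22.2 N/m

Rearranging U = ½k·x² for k: k = 2U/x².
U = 0.118 cal = 0.4937 J; x = 211 mm = 0.2110 m.
k = 22.18 N/m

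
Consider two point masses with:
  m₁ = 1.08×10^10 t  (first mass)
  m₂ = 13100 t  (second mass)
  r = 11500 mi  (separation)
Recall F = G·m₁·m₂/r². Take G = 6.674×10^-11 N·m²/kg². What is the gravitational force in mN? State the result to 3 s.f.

0.0276 mN

From Newton's law of gravitation: F = Gm₁m₂/r².
m₁ = 1.08×10^10 t = 1.080×10^13 kg; m₂ = 13100 t = 1.310×10^7 kg; r = 11500 mi = 1.851×10^7 m; G = 6.674×10^-11 N·m²/kg².
F = 2.757×10^-5 N
2.757×10^-5 N × (1 mN / 0.001000 N) = 0.02757 mN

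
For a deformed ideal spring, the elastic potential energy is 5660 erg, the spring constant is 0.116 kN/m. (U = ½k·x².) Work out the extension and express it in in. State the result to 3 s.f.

0.123 in

Solving U = ½k·x² for x: x = √(2U/k).
U = 5660 erg = 5.660×10^-4 J; k = 0.116 kN/m = 116.0 N/m.
x = 0.003124 m
0.003124 m × (1 in / 0.02540 m) = 0.1230 in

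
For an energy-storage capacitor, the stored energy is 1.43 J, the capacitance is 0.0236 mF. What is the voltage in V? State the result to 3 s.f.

Rearranging: V = √(2E/C).
E = 1.43 J; C = 0.0236 mF = 2.360×10^-5 F.
V = 348.1 V  (the unit combination reduces to kg·m²/(A·s³) = V)

348 V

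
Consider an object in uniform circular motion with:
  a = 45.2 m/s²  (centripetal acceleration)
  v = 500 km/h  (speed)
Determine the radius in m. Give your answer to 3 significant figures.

427 m

Solving a = v²/r for r: r = v²/a.
a = 45.2 m/s²; v = 500 km/h = 138.9 m/s.
r = 426.8 m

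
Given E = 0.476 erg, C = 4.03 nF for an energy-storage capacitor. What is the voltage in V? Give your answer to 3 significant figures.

Rearranging: V = √(2E/C).
E = 0.476 erg = 4.760×10^-8 J; C = 4.03 nF = 4.030×10^-9 F.
V = 4.860 V  (the unit combination reduces to kg·m²/(A·s³) = V)

4.86 V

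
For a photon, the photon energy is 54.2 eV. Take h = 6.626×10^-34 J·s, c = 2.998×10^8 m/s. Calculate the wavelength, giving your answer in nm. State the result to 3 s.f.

Rearranging E = h·c/λ for λ: λ = hc/E.
E = 54.2 eV = 8.684×10^-18 J; h = 6.626×10^-34 J·s; c = 2.998×10^8 m/s.
λ = 2.288×10^-8 m
2.288×10^-8 m × (1 nm / 1.000×10^-9 m) = 22.88 nm

22.9 nm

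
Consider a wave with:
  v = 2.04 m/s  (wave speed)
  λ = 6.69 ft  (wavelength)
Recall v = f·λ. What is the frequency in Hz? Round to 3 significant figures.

1.00 Hz

Solving v = f·λ for f: f = v/λ.
v = 2.04 m/s; λ = 6.69 ft = 2.039 m.
f = 1.000 Hz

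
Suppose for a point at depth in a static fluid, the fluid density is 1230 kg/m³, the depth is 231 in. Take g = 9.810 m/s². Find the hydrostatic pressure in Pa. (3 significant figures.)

70800 Pa

P is given directly by: P = ρgh.
ρ = 1230 kg/m³; h = 231 in = 5.867 m; g = 9.810 m/s².
P = 70798 Pa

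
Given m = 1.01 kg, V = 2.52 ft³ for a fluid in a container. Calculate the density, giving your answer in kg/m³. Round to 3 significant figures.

14.2 kg/m³

Directly: ρ = m/V.
m = 1.01 kg; V = 2.52 ft³ = 0.07136 m³.
ρ = 14.15 kg/m³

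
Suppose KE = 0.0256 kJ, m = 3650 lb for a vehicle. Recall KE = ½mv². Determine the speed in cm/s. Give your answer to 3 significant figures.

17.6 cm/s

Rearranging: v = √(2·KE/m).
KE = 0.0256 kJ = 25.60 J; m = 3650 lb = 1656 kg.
v = 0.1759 m/s
0.1759 m/s × (1 cm/s / 0.01000 m/s) = 17.59 cm/s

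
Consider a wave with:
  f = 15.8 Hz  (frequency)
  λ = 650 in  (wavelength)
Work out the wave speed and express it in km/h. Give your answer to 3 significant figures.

939 km/h

Directly: v = fλ.
f = 15.8 Hz; λ = 650 in = 16.51 m.
v = 260.9 m/s
260.9 m/s × (1 km/h / 0.2778 m/s) = 939.1 km/h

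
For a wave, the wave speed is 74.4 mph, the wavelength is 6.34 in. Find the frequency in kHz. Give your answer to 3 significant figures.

0.207 kHz

Rearranging: f = v/λ.
v = 74.4 mph = 33.26 m/s; λ = 6.34 in = 0.1610 m.
f = 206.5 Hz
206.5 Hz × (1 kHz / 1000 Hz) = 0.2065 kHz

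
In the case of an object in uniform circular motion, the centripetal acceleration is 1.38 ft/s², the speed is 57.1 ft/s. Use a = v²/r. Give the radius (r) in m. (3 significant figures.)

720 m

Rearranging: r = v²/a.
a = 1.38 ft/s² = 0.4206 m/s²; v = 57.1 ft/s = 17.40 m/s.
r = 720.1 m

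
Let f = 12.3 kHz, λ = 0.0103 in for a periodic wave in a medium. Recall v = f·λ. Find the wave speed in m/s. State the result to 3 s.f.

Directly: v = fλ.
f = 12.3 kHz = 12300 Hz; λ = 0.0103 in = 2.616×10^-4 m.
v = 3.218 m/s

3.22 m/s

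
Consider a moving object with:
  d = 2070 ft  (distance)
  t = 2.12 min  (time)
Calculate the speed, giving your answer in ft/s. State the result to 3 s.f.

Directly: v = d/t.
d = 2070 ft = 630.9 m; t = 2.12 min = 127.2 s.
v = 4.960 m/s
4.960 m/s × (1 ft/s / 0.3048 m/s) = 16.27 ft/s

16.3 ft/s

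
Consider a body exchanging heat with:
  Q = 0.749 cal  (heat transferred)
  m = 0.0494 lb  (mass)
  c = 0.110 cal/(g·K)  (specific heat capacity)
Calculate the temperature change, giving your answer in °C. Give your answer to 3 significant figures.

0.304 °C

Solving Q = m·c·ΔT for ΔT: ΔT = Q/(m·c).
Q = 0.749 cal = 3.134 J; m = 0.0494 lb = 0.02241 kg; c = 0.110 cal/(g·K) = 460.2 J/(kg·K).
ΔT = 0.3039 K
Since 1 °C = 1 K, 0.3039 °C.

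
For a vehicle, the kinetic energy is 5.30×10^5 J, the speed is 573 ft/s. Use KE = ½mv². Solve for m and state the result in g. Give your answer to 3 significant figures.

34800 g

Solving KE = ½mv² for m: m = 2·KE/v².
KE = 5.30×10^5 J; v = 573 ft/s = 174.7 m/s.
m = 34.75 kg
34.75 kg × (1 g / 0.001000 kg) = 34751 g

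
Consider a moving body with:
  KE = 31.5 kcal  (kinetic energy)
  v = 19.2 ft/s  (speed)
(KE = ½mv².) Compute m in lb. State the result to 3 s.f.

17000 lb

Rearranging KE = ½mv² for m: m = 2·KE/v².
KE = 31.5 kcal = 1.318×10^5 J; v = 19.2 ft/s = 5.852 m/s.
m = 7697 kg
7697 kg × (1 lb / 0.4536 kg) = 16968 lb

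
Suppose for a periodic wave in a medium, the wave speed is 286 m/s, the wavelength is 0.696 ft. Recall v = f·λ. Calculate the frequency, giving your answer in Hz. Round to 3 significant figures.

Rearranging v = f·λ for f: f = v/λ.
v = 286 m/s; λ = 0.696 ft = 0.2121 m.
f = 1348 Hz

1350 Hz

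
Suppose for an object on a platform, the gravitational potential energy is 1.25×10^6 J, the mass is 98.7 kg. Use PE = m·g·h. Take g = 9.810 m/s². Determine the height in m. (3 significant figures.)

Rearranging PE = m·g·h for h: h = PE/(m·g).
PE = 1.25×10^6 J; m = 98.7 kg; g = 9.810 m/s².
h = 1291 m

1290 m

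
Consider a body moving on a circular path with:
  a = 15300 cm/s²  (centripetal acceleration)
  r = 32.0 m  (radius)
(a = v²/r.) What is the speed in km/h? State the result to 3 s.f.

252 km/h

Rearranging a = v²/r for v: v = √(a·r).
a = 15300 cm/s² = 153.0 m/s²; r = 32.0 m.
v = 69.97 m/s
69.97 m/s × (1 km/h / 0.2778 m/s) = 251.9 km/h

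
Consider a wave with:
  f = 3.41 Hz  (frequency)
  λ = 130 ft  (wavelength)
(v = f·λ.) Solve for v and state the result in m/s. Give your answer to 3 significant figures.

135 m/s

Directly: v = fλ.
f = 3.41 Hz; λ = 130 ft = 39.62 m.
v = 135.1 m/s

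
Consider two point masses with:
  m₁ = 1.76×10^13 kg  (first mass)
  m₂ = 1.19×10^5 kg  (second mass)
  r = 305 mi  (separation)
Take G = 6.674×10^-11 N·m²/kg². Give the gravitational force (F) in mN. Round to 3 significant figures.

0.580 mN

From Newton's law of gravitation: F = Gm₁m₂/r².
m₁ = 1.76×10^13 kg; m₂ = 1.19×10^5 kg; r = 305 mi = 4.908×10^5 m; G = 6.674×10^-11 N·m²/kg².
F = 5.802×10^-4 N
5.802×10^-4 N × (1 mN / 0.001000 N) = 0.5802 mN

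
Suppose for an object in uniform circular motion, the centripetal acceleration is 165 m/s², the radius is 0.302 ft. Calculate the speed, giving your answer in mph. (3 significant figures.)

Rearranging a = v²/r for v: v = √(a·r).
a = 165 m/s²; r = 0.302 ft = 0.09205 m.
v = 3.897 m/s
3.897 m/s × (1 mph / 0.4470 m/s) = 8.718 mph

8.72 mph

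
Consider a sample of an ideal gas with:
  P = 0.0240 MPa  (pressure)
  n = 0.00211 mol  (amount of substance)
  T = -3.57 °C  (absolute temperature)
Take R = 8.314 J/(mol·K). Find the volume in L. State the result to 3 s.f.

0.197 L

From the ideal-gas law: V = nRT/P.
P = 0.0240 MPa = 24000 Pa; n = 0.00211 mol; T = -3.57 °C = 269.6 K; R = 8.314 J/(mol·K).
V = 1.970×10^-4 m³
1.970×10^-4 m³ × (1 L / 0.001000 m³) = 0.1970 L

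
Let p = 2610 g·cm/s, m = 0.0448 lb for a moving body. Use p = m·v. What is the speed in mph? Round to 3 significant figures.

2.87 mph

Rearranging p = m·v for v: v = p/m.
p = 2610 g·cm/s = 0.02610 kg·m/s; m = 0.0448 lb = 0.02032 kg.
v = 1.284 m/s
1.284 m/s × (1 mph / 0.4470 m/s) = 2.873 mph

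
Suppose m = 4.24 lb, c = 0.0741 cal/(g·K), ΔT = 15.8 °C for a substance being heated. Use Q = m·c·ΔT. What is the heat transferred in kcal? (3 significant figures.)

2.25 kcal

Directly: Q = mcΔT.
m = 4.24 lb = 1.923 kg; c = 0.0741 cal/(g·K) = 310.0 J/(kg·K); ΔT = 15.8 °C = 15.80 K.
Q = 9421 J
9421 J × (1 kcal / 4184 J) = 2.252 kcal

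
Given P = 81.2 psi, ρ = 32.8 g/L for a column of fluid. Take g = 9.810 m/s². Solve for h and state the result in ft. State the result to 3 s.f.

Solving P = ρ·g·h for h: h = P/(ρ·g).
P = 81.2 psi = 5.599×10^5 Pa; ρ = 32.8 g/L = 32.80 kg/m³; g = 9.810 m/s².
h = 1740 m
1740 m × (1 ft / 0.3048 m) = 5708 ft

5710 ft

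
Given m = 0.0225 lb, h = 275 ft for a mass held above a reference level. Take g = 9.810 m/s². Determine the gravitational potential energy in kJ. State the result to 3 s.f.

0.00839 kJ

Directly: PE = mgh.
m = 0.0225 lb = 0.01021 kg; h = 275 ft = 83.82 m; g = 9.810 m/s².
PE = 8.392 J
8.392 J × (1 kJ / 1000 J) = 0.008392 kJ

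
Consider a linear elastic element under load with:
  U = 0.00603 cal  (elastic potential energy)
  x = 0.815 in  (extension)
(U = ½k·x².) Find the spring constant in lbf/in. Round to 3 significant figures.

Rearranging: k = 2U/x².
U = 0.00603 cal = 0.02523 J; x = 0.815 in = 0.02070 m.
k = 117.7 N/m
117.7 N/m × (1 lbf/in / 175.1 N/m) = 0.6724 lbf/in

0.672 lbf/in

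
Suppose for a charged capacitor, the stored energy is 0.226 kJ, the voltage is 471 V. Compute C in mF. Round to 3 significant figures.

2.04 mF

Rearranging: C = 2E/V².
E = 0.226 kJ = 226.0 J; V = 471 V.
C = 0.002037 F
0.002037 F × (1 mF / 0.001000 F) = 2.037 mF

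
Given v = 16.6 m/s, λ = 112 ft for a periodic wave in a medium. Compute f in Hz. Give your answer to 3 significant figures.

Rearranging: f = v/λ.
v = 16.6 m/s; λ = 112 ft = 34.14 m.
f = 0.4863 Hz

0.486 Hz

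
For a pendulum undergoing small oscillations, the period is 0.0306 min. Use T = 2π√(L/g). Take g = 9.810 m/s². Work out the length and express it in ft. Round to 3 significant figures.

Rearranging T = 2π√(L/g) for L: L = g·(T/2π)².
T = 0.0306 min = 1.836 s; g = 9.810 m/s².
L = 0.8376 m
0.8376 m × (1 ft / 0.3048 m) = 2.748 ft

2.75 ft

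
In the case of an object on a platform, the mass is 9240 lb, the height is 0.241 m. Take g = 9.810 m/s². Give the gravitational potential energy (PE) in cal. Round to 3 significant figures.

PE is given directly by: PE = mgh.
m = 9240 lb = 4191 kg; h = 0.241 m; g = 9.810 m/s².
PE = 9909 J
9909 J × (1 cal / 4.184 J) = 2368 cal

2370 cal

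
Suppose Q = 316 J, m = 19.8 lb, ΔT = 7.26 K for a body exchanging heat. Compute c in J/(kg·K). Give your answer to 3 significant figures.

Rearranging Q = m·c·ΔT for c: c = Q/(m·ΔT).
Q = 316 J; m = 19.8 lb = 8.981 kg; ΔT = 7.26 K.
c = 4.846 J/(kg·K)

4.85 J/(kg·K)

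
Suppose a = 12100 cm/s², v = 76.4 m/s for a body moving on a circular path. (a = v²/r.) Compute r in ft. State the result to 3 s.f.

158 ft

Solving a = v²/r for r: r = v²/a.
a = 12100 cm/s² = 121.0 m/s²; v = 76.4 m/s.
r = 48.24 m
48.24 m × (1 ft / 0.3048 m) = 158.3 ft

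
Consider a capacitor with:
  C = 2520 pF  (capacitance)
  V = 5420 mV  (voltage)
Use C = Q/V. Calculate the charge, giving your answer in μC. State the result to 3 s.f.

0.0137 μC

Solving C = Q/V for Q: Q = CV.
C = 2520 pF = 2.520×10^-9 F; V = 5420 mV = 5.420 V.
Q = 1.366×10^-8 C  (the unit combination reduces to A·s = C)
1.366×10^-8 C × (1 μC / 1.000×10^-6 C) = 0.01366 μC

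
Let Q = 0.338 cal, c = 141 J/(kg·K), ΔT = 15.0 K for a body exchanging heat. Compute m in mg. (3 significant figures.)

669 mg

Rearranging: m = Q/(c·ΔT).
Q = 0.338 cal = 1.414 J; c = 141 J/(kg·K); ΔT = 15.0 K.
m = 6.686×10^-4 kg
6.686×10^-4 kg × (1 mg / 1.000×10^-6 kg) = 668.6 mg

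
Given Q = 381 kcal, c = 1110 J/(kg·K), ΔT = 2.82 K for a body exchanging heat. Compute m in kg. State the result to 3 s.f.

Solving Q = m·c·ΔT for m: m = Q/(c·ΔT).
Q = 381 kcal = 1.594×10^6 J; c = 1110 J/(kg·K); ΔT = 2.82 K.
m = 509.3 kg

509 kg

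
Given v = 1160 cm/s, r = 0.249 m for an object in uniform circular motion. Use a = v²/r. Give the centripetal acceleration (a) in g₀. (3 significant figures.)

a is given directly by: a = v²/r.
v = 1160 cm/s = 11.60 m/s; r = 0.249 m.
a = 540.4 m/s²
540.4 m/s² × (1 g₀ / 9.807 m/s²) = 55.11 g₀

55.1 g₀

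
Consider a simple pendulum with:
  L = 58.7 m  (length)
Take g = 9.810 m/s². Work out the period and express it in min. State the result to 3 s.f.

0.256 min

Directly: T = 2π√(L/g).
L = 58.7 m; g = 9.810 m/s².
T = 15.37 s
15.37 s × (1 min / 60.00 s) = 0.2562 min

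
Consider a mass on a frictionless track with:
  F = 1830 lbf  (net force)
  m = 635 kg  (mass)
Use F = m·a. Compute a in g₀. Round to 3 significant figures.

From Newton's second law: a = F/m.
F = 1830 lbf = 8140 N; m = 635 kg.
a = 12.82 m/s²
12.82 m/s² × (1 g₀ / 9.807 m/s²) = 1.307 g₀

1.31 g₀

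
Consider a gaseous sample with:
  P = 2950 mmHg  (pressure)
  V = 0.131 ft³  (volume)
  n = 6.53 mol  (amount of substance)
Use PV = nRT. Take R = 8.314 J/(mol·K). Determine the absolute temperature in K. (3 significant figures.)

26.9 K

From the ideal-gas law: T = PV/(nR).
P = 2950 mmHg = 3.933×10^5 Pa; V = 0.131 ft³ = 0.003710 m³; n = 6.53 mol; R = 8.314 J/(mol·K).
T = 26.87 K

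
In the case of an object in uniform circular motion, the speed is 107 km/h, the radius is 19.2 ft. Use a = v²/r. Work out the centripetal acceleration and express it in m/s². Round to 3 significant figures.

a is given directly by: a = v²/r.
v = 107 km/h = 29.72 m/s; r = 19.2 ft = 5.852 m.
a = 151.0 m/s²

151 m/s²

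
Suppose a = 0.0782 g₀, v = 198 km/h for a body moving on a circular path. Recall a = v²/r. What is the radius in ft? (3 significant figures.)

Solving a = v²/r for r: r = v²/a.
a = 0.0782 g₀ = 0.7669 m/s²; v = 198 km/h = 55.00 m/s.
r = 3945 m
3945 m × (1 ft / 0.3048 m) = 12941 ft

12900 ft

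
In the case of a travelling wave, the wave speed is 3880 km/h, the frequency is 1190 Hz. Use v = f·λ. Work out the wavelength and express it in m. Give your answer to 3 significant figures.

Solving v = f·λ for λ: λ = v/f.
v = 3880 km/h = 1078 m/s; f = 1190 Hz.
λ = 0.9057 m

0.906 m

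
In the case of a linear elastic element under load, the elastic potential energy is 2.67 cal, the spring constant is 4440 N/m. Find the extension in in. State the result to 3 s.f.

2.79 in

Solving U = ½k·x² for x: x = √(2U/k).
U = 2.67 cal = 11.17 J; k = 4440 N/m.
x = 0.07094 m
0.07094 m × (1 in / 0.02540 m) = 2.793 in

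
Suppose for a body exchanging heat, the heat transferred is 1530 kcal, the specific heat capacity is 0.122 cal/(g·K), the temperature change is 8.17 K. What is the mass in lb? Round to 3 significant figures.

3380 lb

Rearranging: m = Q/(c·ΔT).
Q = 1530 kcal = 6.402×10^6 J; c = 0.122 cal/(g·K) = 510.4 J/(kg·K); ΔT = 8.17 K.
m = 1535 kg
1535 kg × (1 lb / 0.4536 kg) = 3384 lb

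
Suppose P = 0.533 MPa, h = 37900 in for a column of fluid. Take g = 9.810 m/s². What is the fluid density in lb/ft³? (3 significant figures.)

3.52 lb/ft³

Rearranging P = ρ·g·h for ρ: ρ = P/(g·h).
P = 0.533 MPa = 5.330×10^5 Pa; h = 37900 in = 962.7 m; g = 9.810 m/s².
ρ = 56.44 kg/m³
56.44 kg/m³ × (1 lb/ft³ / 16.02 kg/m³) = 3.523 lb/ft³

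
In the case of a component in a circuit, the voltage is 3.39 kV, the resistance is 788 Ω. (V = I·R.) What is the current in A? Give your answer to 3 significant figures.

4.30 A

Rearranging V = I·R for I: I = V/R.
V = 3.39 kV = 3390 V; R = 788 Ω.
I = 4.302 A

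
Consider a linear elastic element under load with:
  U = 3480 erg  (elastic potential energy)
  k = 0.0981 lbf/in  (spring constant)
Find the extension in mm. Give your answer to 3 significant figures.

6.36 mm

Solving U = ½k·x² for x: x = √(2U/k).
U = 3480 erg = 3.480×10^-4 J; k = 0.0981 lbf/in = 17.18 N/m.
x = 0.006365 m
0.006365 m × (1 mm / 0.001000 m) = 6.365 mm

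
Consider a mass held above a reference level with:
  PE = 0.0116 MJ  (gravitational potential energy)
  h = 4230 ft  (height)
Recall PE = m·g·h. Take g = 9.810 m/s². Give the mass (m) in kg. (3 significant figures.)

Rearranging PE = m·g·h for m: m = PE/(g·h).
PE = 0.0116 MJ = 11600 J; h = 4230 ft = 1289 m; g = 9.810 m/s².
m = 0.9171 kg

0.917 kg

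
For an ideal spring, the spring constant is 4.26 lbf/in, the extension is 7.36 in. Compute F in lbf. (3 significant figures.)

31.4 lbf

From Hooke's law: F = kx.
k = 4.26 lbf/in = 746.0 N/m; x = 7.36 in = 0.1869 m.
F = 139.5 N  (the unit combination reduces to kg·m/s² = N)
139.5 N × (1 lbf / 4.448 N) = 31.35 lbf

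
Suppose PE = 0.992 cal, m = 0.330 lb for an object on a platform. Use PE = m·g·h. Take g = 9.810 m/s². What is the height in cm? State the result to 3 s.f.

Solving PE = m·g·h for h: h = PE/(m·g).
PE = 0.992 cal = 4.151 J; m = 0.330 lb = 0.1497 kg; g = 9.810 m/s².
h = 2.827 m
2.827 m × (1 cm / 0.01000 m) = 282.7 cm

283 cm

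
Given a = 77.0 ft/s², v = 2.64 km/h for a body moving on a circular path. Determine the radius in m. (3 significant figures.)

0.0229 m

Solving a = v²/r for r: r = v²/a.
a = 77.0 ft/s² = 23.47 m/s²; v = 2.64 km/h = 0.7333 m/s.
r = 0.02291 m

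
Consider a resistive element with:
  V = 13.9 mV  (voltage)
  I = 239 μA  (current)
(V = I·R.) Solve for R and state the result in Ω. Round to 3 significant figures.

58.2 Ω

From Ohm's law: R = V/I.
V = 13.9 mV = 0.01390 V; I = 239 μA = 2.390×10^-4 A.
R = 58.16 Ω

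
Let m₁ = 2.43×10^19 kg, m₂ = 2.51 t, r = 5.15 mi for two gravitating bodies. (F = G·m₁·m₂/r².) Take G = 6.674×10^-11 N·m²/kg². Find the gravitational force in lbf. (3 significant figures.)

13300 lbf

From Newton's law of gravitation: F = Gm₁m₂/r².
m₁ = 2.43×10^19 kg; m₂ = 2.51 t = 2510 kg; r = 5.15 mi = 8288 m; G = 6.674×10^-11 N·m²/kg².
F = 59259 N  (the unit combination reduces to kg·m/s² = N)
59259 N × (1 lbf / 4.448 N) = 13322 lbf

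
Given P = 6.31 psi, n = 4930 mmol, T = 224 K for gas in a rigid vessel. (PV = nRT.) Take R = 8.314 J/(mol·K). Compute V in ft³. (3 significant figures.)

7.45 ft³

Solving PV = nRT for V: V = nRT/P.
P = 6.31 psi = 43506 Pa; n = 4930 mmol = 4.930 mol; T = 224 K; R = 8.314 J/(mol·K).
V = 0.2110 m³
0.2110 m³ × (1 ft³ / 0.02832 m³) = 7.453 ft³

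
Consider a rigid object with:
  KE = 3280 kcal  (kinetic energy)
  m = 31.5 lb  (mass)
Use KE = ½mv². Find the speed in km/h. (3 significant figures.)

4990 km/h

Rearranging KE = ½mv² for v: v = √(2·KE/m).
KE = 3280 kcal = 1.372×10^7 J; m = 31.5 lb = 14.29 kg.
v = 1386 m/s
1386 m/s × (1 km/h / 0.2778 m/s) = 4990 km/h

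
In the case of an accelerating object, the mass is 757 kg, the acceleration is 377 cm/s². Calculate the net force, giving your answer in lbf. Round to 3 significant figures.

F is given directly by: F = m·a.
m = 757 kg; a = 377 cm/s² = 3.770 m/s².
F = 2854 N
2854 N × (1 lbf / 4.448 N) = 641.6 lbf

642 lbf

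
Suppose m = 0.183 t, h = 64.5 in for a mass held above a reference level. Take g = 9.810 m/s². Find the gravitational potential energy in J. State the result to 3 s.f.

2940 J

Directly: PE = mgh.
m = 0.183 t = 183.0 kg; h = 64.5 in = 1.638 m; g = 9.810 m/s².
PE = 2941 J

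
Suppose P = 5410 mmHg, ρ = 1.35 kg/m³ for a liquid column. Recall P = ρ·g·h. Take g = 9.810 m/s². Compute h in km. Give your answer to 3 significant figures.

Rearranging: h = P/(ρ·g).
P = 5410 mmHg = 7.213×10^5 Pa; ρ = 1.35 kg/m³; g = 9.810 m/s².
h = 54462 m
54462 m × (1 km / 1000 m) = 54.46 km

54.5 km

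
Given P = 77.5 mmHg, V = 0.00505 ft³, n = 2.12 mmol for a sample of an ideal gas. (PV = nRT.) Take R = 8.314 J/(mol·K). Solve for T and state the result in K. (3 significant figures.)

83.8 K

Solving PV = nRT for T: T = PV/(nR).
P = 77.5 mmHg = 10332 Pa; V = 0.00505 ft³ = 1.430×10^-4 m³; n = 2.12 mmol = 0.002120 mol; R = 8.314 J/(mol·K).
T = 83.83 K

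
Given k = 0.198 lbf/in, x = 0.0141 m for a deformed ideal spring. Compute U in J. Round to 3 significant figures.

Directly: U = ½kx².
k = 0.198 lbf/in = 34.68 N/m; x = 0.0141 m.
U = 0.003447 J

0.00345 J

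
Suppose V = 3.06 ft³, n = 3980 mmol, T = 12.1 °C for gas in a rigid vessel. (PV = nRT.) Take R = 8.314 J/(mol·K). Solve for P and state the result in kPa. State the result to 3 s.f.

From the ideal-gas law: P = nRT/V.
V = 3.06 ft³ = 0.08665 m³; n = 3980 mmol = 3.980 mol; T = 12.1 °C = 285.2 K; R = 8.314 J/(mol·K).
P = 1.089×10^5 Pa  (the unit combination reduces to kg/(m·s²) = Pa)
1.089×10^5 Pa × (1 kPa / 1000 Pa) = 108.9 kPa

109 kPa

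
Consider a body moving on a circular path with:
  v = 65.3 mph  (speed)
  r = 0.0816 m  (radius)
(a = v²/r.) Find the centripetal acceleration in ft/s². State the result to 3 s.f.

34300 ft/s²

a is given directly by: a = v²/r.
v = 65.3 mph = 29.19 m/s; r = 0.0816 m.
a = 10443 m/s²
10443 m/s² × (1 ft/s² / 0.3048 m/s²) = 34262 ft/s²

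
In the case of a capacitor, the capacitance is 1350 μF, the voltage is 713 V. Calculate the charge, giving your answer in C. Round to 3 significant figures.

Solving C = Q/V for Q: Q = CV.
C = 1350 μF = 0.001350 F; V = 713 V.
Q = 0.9625 C  (the unit combination reduces to A·s = C)

0.963 C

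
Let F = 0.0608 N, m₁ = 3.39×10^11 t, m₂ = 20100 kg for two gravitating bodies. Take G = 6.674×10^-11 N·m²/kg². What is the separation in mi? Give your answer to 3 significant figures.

Solving F = G·m₁·m₂/r² for r: r = √(G·m₁m₂/F).
F = 0.0608 N; m₁ = 3.39×10^11 t = 3.390×10^14 kg; m₂ = 20100 kg; G = 6.674×10^-11 N·m²/kg².
r = 86485 m
86485 m × (1 mi / 1609 m) = 53.74 mi

53.7 mi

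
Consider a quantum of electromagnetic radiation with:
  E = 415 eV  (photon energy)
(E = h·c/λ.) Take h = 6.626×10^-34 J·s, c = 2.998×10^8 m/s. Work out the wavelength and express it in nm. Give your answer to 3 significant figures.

Rearranging E = h·c/λ for λ: λ = hc/E.
E = 415 eV = 6.649×10^-17 J; h = 6.626×10^-34 J·s; c = 2.998×10^8 m/s.
λ = 2.988×10^-9 m
2.988×10^-9 m × (1 nm / 1.000×10^-9 m) = 2.988 nm

2.99 nm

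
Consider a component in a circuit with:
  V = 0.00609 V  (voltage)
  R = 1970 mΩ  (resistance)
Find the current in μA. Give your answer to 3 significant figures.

From Ohm's law: I = V/R.
V = 0.00609 V; R = 1970 mΩ = 1.970 Ω.
I = 0.003091 A
0.003091 A × (1 μA / 1.000×10^-6 A) = 3091 μA

3090 μA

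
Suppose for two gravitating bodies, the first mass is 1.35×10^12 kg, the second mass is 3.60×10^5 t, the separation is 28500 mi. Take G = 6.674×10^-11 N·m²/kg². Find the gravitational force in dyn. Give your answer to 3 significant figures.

F is given directly by: F = Gm₁m₂/r².
m₁ = 1.35×10^12 kg; m₂ = 3.60×10^5 t = 3.600×10^8 kg; r = 28500 mi = 4.587×10^7 m; G = 6.674×10^-11 N·m²/kg².
F = 1.542×10^-5 N
1.542×10^-5 N × (1 dyn / 1.000×10^-5 N) = 1.542 dyn

1.54 dyn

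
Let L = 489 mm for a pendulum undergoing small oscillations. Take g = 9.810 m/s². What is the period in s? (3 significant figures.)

1.40 s

Directly: T = 2π√(L/g).
L = 489 mm = 0.4890 m; g = 9.810 m/s².
T = 1.403 s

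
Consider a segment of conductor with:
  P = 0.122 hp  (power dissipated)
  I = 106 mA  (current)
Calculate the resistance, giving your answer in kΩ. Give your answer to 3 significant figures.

Rearranging P = I²R for R: R = P/I².
P = 0.122 hp = 90.98 W; I = 106 mA = 0.1060 A.
R = 8097 Ω
8097 Ω × (1 kΩ / 1000 Ω) = 8.097 kΩ

8.10 kΩ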